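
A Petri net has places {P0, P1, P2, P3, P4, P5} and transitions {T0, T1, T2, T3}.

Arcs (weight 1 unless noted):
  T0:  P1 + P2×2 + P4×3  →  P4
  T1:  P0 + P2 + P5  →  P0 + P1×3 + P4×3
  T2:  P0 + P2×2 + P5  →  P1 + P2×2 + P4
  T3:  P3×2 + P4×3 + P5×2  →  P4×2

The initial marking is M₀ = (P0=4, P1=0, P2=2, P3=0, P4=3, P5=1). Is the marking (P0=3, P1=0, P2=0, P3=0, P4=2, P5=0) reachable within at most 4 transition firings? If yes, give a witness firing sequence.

YES — reachable via ⟨T2, T0⟩ (2 firings)

step 1: fire T2:  (P0=4, P1=0, P2=2, P3=0, P4=3, P5=1) → (P0=3, P1=1, P2=2, P3=0, P4=4, P5=0)
step 2: fire T0:  (P0=3, P1=1, P2=2, P3=0, P4=4, P5=0) → (P0=3, P1=0, P2=0, P3=0, P4=2, P5=0)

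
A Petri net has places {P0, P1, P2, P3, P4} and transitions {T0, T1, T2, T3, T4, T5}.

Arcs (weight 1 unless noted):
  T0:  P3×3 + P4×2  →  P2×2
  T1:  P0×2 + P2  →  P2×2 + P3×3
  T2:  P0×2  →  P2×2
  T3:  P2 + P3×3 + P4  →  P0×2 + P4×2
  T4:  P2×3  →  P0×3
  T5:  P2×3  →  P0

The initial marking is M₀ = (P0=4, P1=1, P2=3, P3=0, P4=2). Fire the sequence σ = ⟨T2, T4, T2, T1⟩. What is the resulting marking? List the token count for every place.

(P0=1, P1=1, P2=5, P3=3, P4=2)

step 1: fire T2:  (P0=4, P1=1, P2=3, P3=0, P4=2) → (P0=2, P1=1, P2=5, P3=0, P4=2)
step 2: fire T4:  (P0=2, P1=1, P2=5, P3=0, P4=2) → (P0=5, P1=1, P2=2, P3=0, P4=2)
step 3: fire T2:  (P0=5, P1=1, P2=2, P3=0, P4=2) → (P0=3, P1=1, P2=4, P3=0, P4=2)
step 4: fire T1:  (P0=3, P1=1, P2=4, P3=0, P4=2) → (P0=1, P1=1, P2=5, P3=3, P4=2)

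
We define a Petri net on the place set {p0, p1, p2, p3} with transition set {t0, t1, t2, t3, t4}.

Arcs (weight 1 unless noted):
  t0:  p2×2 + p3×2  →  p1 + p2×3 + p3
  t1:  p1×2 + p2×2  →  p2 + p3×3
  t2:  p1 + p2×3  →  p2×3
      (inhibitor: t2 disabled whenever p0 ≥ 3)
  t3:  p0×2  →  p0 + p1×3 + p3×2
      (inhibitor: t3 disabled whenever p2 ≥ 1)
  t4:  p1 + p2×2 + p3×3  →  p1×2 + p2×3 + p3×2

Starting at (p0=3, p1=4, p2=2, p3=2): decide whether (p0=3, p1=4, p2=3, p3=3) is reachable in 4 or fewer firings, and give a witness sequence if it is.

step 1: fire t0:  (p0=3, p1=4, p2=2, p3=2) → (p0=3, p1=5, p2=3, p3=1)
step 2: fire t1:  (p0=3, p1=5, p2=3, p3=1) → (p0=3, p1=3, p2=2, p3=4)
step 3: fire t0:  (p0=3, p1=3, p2=2, p3=4) → (p0=3, p1=4, p2=3, p3=3)

YES — reachable via ⟨t0, t1, t0⟩ (3 firings)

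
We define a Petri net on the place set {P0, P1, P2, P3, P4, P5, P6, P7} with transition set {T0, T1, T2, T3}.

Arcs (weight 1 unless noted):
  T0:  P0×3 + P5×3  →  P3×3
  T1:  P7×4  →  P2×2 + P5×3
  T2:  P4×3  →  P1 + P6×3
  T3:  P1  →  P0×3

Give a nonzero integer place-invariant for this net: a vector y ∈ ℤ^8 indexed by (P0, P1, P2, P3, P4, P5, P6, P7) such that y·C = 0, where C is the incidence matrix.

Incidence matrix C (rows=places, cols=transitions):
       T0   T1   T2   T3
   P0  -3    0    0    3
   P1   0    0    1   -1
   P2   0    2    0    0
   P3   3    0    0    0
   P4   0    0   -3    0
   P5  -3    3    0    0
   P6   0    0    3    0
   P7   0   -4    0    0

Candidate y = [1, 3, 0, 1, 1, 0, 0, 0]; check y·C column-wise:
  col T0: 1·-3 + 3·0 + 1·3 + 1·0 + 0·-3 = 0
  col T1: 1·0 + 3·0 + 0·2 + 1·0 + 1·0 + 0·3 + 0·-4 = 0
  col T2: 1·0 + 3·1 + 1·0 + 1·-3 + 0·3 = 0
  col T3: 1·3 + 3·-1 + 1·0 + 1·0 = 0

y = (P0:1, P1:3, P2:0, P3:1, P4:1, P5:0, P6:0, P7:0)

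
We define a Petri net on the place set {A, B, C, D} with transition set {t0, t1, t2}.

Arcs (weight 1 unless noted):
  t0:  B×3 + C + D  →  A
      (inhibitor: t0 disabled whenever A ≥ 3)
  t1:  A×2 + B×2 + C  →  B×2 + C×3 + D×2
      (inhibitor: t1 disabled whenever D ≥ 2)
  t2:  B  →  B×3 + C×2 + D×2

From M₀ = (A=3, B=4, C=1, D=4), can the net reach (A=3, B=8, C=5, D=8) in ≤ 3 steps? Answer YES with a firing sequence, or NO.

YES — reachable via ⟨t2, t2⟩ (2 firings)

step 1: fire t2:  (A=3, B=4, C=1, D=4) → (A=3, B=6, C=3, D=6)
step 2: fire t2:  (A=3, B=6, C=3, D=6) → (A=3, B=8, C=5, D=8)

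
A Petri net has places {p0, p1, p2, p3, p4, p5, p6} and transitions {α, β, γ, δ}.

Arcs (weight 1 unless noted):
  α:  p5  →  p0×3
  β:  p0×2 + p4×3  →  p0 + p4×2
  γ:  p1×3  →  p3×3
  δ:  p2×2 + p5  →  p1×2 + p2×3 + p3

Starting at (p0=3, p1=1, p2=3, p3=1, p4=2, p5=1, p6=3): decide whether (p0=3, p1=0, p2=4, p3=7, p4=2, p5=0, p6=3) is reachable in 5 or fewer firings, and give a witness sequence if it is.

depth 0: 1 marking
depth 1: 3 markings reached so far
depth 2: 4 markings reached so far
depth 3: 4 markings reached so far
(frontier empty at depth 3; search complete)
target is not among the 4 markings reachable within 5 steps

NO — not reachable within 5 firings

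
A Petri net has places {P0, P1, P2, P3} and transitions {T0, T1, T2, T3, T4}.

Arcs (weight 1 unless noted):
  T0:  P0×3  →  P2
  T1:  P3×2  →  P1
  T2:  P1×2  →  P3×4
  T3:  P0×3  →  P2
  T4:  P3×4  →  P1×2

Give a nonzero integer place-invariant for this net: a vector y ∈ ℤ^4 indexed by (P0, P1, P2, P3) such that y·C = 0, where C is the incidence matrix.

Incidence matrix C (rows=places, cols=transitions):
       T0   T1   T2   T3   T4
   P0  -3    0    0   -3    0
   P1   0    1   -2    0    2
   P2   1    0    0    1    0
   P3   0   -2    4    0   -4

Candidate y = [1, 0, 3, 0]; check y·C column-wise:
  col T0: 1·-3 + 3·1 = 0
  col T1: 1·0 + 0·1 + 3·0 + 0·-2 = 0
  col T2: 1·0 + 0·-2 + 3·0 + 0·4 = 0
  col T3: 1·-3 + 3·1 = 0
  col T4: 1·0 + 0·2 + 3·0 + 0·-4 = 0

y = (P0:1, P1:0, P2:3, P3:0)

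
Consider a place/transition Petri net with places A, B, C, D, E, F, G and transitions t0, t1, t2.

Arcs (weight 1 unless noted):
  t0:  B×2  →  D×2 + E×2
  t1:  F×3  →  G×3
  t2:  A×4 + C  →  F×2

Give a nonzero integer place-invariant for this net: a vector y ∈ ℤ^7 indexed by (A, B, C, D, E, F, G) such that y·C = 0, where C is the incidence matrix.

Incidence matrix C (rows=places, cols=transitions):
       t0   t1   t2
    A   0    0   -4
    B  -2    0    0
    C   0    0   -1
    D   2    0    0
    E   2    0    0
    F   0   -3    2
    G   0    3    0

Candidate y = [1, 0, -4, 0, 0, 0, 0]; check y·C column-wise:
  col t0: 1·0 + 0·-2 + -4·0 + 0·2 + 0·2 = 0
  col t1: 1·0 + -4·0 + 0·-3 + 0·3 = 0
  col t2: 1·-4 + -4·-1 + 0·2 = 0

y = (A:1, B:0, C:-4, D:0, E:0, F:0, G:0)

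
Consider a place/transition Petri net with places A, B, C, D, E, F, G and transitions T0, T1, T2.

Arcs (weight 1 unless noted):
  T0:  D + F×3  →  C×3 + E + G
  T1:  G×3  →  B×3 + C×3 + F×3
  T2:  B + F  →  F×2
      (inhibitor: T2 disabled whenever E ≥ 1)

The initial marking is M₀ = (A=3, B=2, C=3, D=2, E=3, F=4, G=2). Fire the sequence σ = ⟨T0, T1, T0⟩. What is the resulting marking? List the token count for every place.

(A=3, B=5, C=12, D=0, E=5, F=1, G=1)

step 1: fire T0:  (A=3, B=2, C=3, D=2, E=3, F=4, G=2) → (A=3, B=2, C=6, D=1, E=4, F=1, G=3)
step 2: fire T1:  (A=3, B=2, C=6, D=1, E=4, F=1, G=3) → (A=3, B=5, C=9, D=1, E=4, F=4, G=0)
step 3: fire T0:  (A=3, B=5, C=9, D=1, E=4, F=4, G=0) → (A=3, B=5, C=12, D=0, E=5, F=1, G=1)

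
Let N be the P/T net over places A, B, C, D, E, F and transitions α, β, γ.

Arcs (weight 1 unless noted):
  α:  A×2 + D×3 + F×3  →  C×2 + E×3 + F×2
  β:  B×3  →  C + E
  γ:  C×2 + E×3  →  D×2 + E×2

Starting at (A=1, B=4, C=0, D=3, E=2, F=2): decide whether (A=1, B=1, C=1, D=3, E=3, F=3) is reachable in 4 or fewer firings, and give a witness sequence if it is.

NO — not reachable within 4 firings

depth 0: 1 marking
depth 1: 2 markings reached so far
depth 2: 2 markings reached so far
(frontier empty at depth 2; search complete)
target is not among the 2 markings reachable within 4 steps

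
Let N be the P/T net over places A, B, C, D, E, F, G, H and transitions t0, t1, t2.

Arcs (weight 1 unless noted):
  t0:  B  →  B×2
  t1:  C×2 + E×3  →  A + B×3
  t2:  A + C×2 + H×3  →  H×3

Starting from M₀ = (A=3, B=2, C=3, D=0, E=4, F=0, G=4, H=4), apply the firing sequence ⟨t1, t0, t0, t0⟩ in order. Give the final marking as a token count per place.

step 1: fire t1:  (A=3, B=2, C=3, D=0, E=4, F=0, G=4, H=4) → (A=4, B=5, C=1, D=0, E=1, F=0, G=4, H=4)
step 2: fire t0:  (A=4, B=5, C=1, D=0, E=1, F=0, G=4, H=4) → (A=4, B=6, C=1, D=0, E=1, F=0, G=4, H=4)
step 3: fire t0:  (A=4, B=6, C=1, D=0, E=1, F=0, G=4, H=4) → (A=4, B=7, C=1, D=0, E=1, F=0, G=4, H=4)
step 4: fire t0:  (A=4, B=7, C=1, D=0, E=1, F=0, G=4, H=4) → (A=4, B=8, C=1, D=0, E=1, F=0, G=4, H=4)

(A=4, B=8, C=1, D=0, E=1, F=0, G=4, H=4)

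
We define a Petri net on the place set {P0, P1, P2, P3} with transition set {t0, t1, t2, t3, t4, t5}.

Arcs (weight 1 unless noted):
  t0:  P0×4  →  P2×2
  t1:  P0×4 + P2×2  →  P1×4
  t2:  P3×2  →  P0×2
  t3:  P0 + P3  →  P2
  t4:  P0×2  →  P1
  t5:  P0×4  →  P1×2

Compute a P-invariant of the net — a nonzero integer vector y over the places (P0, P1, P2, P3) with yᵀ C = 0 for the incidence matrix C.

Incidence matrix C (rows=places, cols=transitions):
       t0   t1   t2   t3   t4   t5
   P0  -4   -4    2   -1   -2   -4
   P1   0    4    0    0    1    2
   P2   2   -2    0    1    0    0
   P3   0    0   -2   -1    0    0

Candidate y = [1, 2, 2, 1]; check y·C column-wise:
  col t0: 1·-4 + 2·0 + 2·2 + 1·0 = 0
  col t1: 1·-4 + 2·4 + 2·-2 + 1·0 = 0
  col t2: 1·2 + 2·0 + 2·0 + 1·-2 = 0
  col t3: 1·-1 + 2·0 + 2·1 + 1·-1 = 0
  col t4: 1·-2 + 2·1 + 2·0 + 1·0 = 0
  col t5: 1·-4 + 2·2 + 2·0 + 1·0 = 0

y = (P0:1, P1:2, P2:2, P3:1)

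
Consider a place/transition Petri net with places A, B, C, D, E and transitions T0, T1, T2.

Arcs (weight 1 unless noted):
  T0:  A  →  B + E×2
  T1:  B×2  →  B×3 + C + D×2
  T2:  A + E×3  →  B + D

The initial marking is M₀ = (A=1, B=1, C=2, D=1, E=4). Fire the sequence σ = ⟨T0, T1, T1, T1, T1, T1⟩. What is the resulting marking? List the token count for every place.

(A=0, B=7, C=7, D=11, E=6)

step 1: fire T0:  (A=1, B=1, C=2, D=1, E=4) → (A=0, B=2, C=2, D=1, E=6)
step 2: fire T1:  (A=0, B=2, C=2, D=1, E=6) → (A=0, B=3, C=3, D=3, E=6)
step 3: fire T1:  (A=0, B=3, C=3, D=3, E=6) → (A=0, B=4, C=4, D=5, E=6)
step 4: fire T1:  (A=0, B=4, C=4, D=5, E=6) → (A=0, B=5, C=5, D=7, E=6)
step 5: fire T1:  (A=0, B=5, C=5, D=7, E=6) → (A=0, B=6, C=6, D=9, E=6)
step 6: fire T1:  (A=0, B=6, C=6, D=9, E=6) → (A=0, B=7, C=7, D=11, E=6)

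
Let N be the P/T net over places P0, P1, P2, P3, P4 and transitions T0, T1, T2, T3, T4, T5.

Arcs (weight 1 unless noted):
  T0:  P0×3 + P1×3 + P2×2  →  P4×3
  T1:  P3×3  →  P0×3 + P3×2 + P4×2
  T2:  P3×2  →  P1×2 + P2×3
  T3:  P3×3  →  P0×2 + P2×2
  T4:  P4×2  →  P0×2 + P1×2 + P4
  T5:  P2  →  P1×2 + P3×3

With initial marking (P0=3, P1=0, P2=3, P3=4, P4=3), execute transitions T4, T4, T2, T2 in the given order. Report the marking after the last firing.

step 1: fire T4:  (P0=3, P1=0, P2=3, P3=4, P4=3) → (P0=5, P1=2, P2=3, P3=4, P4=2)
step 2: fire T4:  (P0=5, P1=2, P2=3, P3=4, P4=2) → (P0=7, P1=4, P2=3, P3=4, P4=1)
step 3: fire T2:  (P0=7, P1=4, P2=3, P3=4, P4=1) → (P0=7, P1=6, P2=6, P3=2, P4=1)
step 4: fire T2:  (P0=7, P1=6, P2=6, P3=2, P4=1) → (P0=7, P1=8, P2=9, P3=0, P4=1)

(P0=7, P1=8, P2=9, P3=0, P4=1)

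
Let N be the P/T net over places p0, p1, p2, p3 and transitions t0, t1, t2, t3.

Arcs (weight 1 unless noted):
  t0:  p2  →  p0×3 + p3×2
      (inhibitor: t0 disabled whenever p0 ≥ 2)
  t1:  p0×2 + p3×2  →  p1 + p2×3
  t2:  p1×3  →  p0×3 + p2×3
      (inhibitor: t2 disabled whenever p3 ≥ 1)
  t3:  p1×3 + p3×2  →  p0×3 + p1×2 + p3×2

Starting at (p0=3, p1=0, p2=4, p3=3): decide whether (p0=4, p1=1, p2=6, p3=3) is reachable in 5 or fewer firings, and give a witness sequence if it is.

YES — reachable via ⟨t1, t0⟩ (2 firings)

step 1: fire t1:  (p0=3, p1=0, p2=4, p3=3) → (p0=1, p1=1, p2=7, p3=1)
step 2: fire t0:  (p0=1, p1=1, p2=7, p3=1) → (p0=4, p1=1, p2=6, p3=3)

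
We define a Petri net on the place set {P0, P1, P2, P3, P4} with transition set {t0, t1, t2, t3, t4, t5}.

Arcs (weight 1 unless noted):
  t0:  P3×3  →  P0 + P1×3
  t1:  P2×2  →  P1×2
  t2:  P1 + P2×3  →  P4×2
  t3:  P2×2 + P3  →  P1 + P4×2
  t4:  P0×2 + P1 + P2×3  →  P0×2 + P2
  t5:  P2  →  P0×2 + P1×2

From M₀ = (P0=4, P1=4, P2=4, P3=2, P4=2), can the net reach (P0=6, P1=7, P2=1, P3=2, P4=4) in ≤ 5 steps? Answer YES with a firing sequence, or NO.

NO — not reachable within 5 firings

depth 0: 1 marking
depth 1: 6 markings reached so far
depth 2: 16 markings reached so far
depth 3: 20 markings reached so far
depth 4: 21 markings reached so far
depth 5: 21 markings reached so far
(frontier empty at depth 5; search complete)
target is not among the 21 markings reachable within 5 steps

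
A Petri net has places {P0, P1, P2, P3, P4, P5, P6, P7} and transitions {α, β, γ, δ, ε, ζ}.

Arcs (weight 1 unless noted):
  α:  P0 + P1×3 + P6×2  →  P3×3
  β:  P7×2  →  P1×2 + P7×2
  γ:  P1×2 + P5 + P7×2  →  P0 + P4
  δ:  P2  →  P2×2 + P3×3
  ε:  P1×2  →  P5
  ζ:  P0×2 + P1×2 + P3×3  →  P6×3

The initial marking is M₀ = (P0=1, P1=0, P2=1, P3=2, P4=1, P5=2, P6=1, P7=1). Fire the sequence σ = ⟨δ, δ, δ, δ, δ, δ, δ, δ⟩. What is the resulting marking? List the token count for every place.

step 1: fire δ:  (P0=1, P1=0, P2=1, P3=2, P4=1, P5=2, P6=1, P7=1) → (P0=1, P1=0, P2=2, P3=5, P4=1, P5=2, P6=1, P7=1)
step 2: fire δ:  (P0=1, P1=0, P2=2, P3=5, P4=1, P5=2, P6=1, P7=1) → (P0=1, P1=0, P2=3, P3=8, P4=1, P5=2, P6=1, P7=1)
step 3: fire δ:  (P0=1, P1=0, P2=3, P3=8, P4=1, P5=2, P6=1, P7=1) → (P0=1, P1=0, P2=4, P3=11, P4=1, P5=2, P6=1, P7=1)
step 4: fire δ:  (P0=1, P1=0, P2=4, P3=11, P4=1, P5=2, P6=1, P7=1) → (P0=1, P1=0, P2=5, P3=14, P4=1, P5=2, P6=1, P7=1)
step 5: fire δ:  (P0=1, P1=0, P2=5, P3=14, P4=1, P5=2, P6=1, P7=1) → (P0=1, P1=0, P2=6, P3=17, P4=1, P5=2, P6=1, P7=1)
step 6: fire δ:  (P0=1, P1=0, P2=6, P3=17, P4=1, P5=2, P6=1, P7=1) → (P0=1, P1=0, P2=7, P3=20, P4=1, P5=2, P6=1, P7=1)
step 7: fire δ:  (P0=1, P1=0, P2=7, P3=20, P4=1, P5=2, P6=1, P7=1) → (P0=1, P1=0, P2=8, P3=23, P4=1, P5=2, P6=1, P7=1)
step 8: fire δ:  (P0=1, P1=0, P2=8, P3=23, P4=1, P5=2, P6=1, P7=1) → (P0=1, P1=0, P2=9, P3=26, P4=1, P5=2, P6=1, P7=1)

(P0=1, P1=0, P2=9, P3=26, P4=1, P5=2, P6=1, P7=1)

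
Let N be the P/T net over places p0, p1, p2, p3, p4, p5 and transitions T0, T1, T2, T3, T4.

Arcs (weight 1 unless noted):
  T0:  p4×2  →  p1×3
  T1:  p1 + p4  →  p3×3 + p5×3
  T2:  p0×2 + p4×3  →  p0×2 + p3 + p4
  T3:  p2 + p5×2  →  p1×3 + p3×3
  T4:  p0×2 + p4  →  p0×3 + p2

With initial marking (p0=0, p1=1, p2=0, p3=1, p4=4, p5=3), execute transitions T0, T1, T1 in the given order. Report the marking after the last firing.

step 1: fire T0:  (p0=0, p1=1, p2=0, p3=1, p4=4, p5=3) → (p0=0, p1=4, p2=0, p3=1, p4=2, p5=3)
step 2: fire T1:  (p0=0, p1=4, p2=0, p3=1, p4=2, p5=3) → (p0=0, p1=3, p2=0, p3=4, p4=1, p5=6)
step 3: fire T1:  (p0=0, p1=3, p2=0, p3=4, p4=1, p5=6) → (p0=0, p1=2, p2=0, p3=7, p4=0, p5=9)

(p0=0, p1=2, p2=0, p3=7, p4=0, p5=9)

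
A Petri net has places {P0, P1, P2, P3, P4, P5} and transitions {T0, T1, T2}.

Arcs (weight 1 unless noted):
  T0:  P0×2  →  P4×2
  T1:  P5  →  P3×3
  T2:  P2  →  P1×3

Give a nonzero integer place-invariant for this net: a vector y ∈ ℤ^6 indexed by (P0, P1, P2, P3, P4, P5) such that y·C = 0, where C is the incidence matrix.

Incidence matrix C (rows=places, cols=transitions):
       T0   T1   T2
   P0  -2    0    0
   P1   0    0    3
   P2   0    0   -1
   P3   0    3    0
   P4   2    0    0
   P5   0   -1    0

Candidate y = [0, 1, 3, 0, 0, 0]; check y·C column-wise:
  col T0: 0·-2 + 1·0 + 3·0 + 0·2 = 0
  col T1: 1·0 + 3·0 + 0·3 + 0·-1 = 0
  col T2: 1·3 + 3·-1 = 0

y = (P0:0, P1:1, P2:3, P3:0, P4:0, P5:0)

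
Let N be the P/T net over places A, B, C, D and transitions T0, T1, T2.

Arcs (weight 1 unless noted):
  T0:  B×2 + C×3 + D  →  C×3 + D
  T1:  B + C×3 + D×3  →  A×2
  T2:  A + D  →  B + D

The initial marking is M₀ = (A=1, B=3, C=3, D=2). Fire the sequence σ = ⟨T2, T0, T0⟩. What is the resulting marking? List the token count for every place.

step 1: fire T2:  (A=1, B=3, C=3, D=2) → (A=0, B=4, C=3, D=2)
step 2: fire T0:  (A=0, B=4, C=3, D=2) → (A=0, B=2, C=3, D=2)
step 3: fire T0:  (A=0, B=2, C=3, D=2) → (A=0, B=0, C=3, D=2)

(A=0, B=0, C=3, D=2)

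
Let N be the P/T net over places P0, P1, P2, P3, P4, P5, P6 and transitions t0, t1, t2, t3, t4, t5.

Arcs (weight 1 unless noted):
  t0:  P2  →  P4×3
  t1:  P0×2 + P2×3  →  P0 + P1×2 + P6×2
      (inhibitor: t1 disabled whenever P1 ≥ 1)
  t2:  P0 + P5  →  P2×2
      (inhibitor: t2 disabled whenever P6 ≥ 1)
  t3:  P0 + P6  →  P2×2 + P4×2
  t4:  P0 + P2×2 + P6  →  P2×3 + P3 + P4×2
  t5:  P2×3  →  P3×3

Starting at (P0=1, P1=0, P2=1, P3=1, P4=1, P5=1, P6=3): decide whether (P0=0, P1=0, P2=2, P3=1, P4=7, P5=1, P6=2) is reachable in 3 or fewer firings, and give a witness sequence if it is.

depth 0: 1 marking
depth 1: 3 markings reached so far
depth 2: 5 markings reached so far
depth 3: 6 markings reached so far
target is not among the 6 markings reachable within 3 steps

NO — not reachable within 3 firings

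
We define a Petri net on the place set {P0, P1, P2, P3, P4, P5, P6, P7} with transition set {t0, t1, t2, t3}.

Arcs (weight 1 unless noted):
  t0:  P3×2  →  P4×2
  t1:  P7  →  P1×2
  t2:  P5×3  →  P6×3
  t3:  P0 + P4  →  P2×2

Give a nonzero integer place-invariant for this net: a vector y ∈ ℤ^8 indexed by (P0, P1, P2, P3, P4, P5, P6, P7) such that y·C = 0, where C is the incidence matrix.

y = (P0:2, P1:0, P2:1, P3:0, P4:0, P5:0, P6:0, P7:0)

Incidence matrix C (rows=places, cols=transitions):
       t0   t1   t2   t3
   P0   0    0    0   -1
   P1   0    2    0    0
   P2   0    0    0    2
   P3  -2    0    0    0
   P4   2    0    0   -1
   P5   0    0   -3    0
   P6   0    0    3    0
   P7   0   -1    0    0

Candidate y = [2, 0, 1, 0, 0, 0, 0, 0]; check y·C column-wise:
  col t0: 2·0 + 1·0 + 0·-2 + 0·2 = 0
  col t1: 2·0 + 0·2 + 1·0 + 0·-1 = 0
  col t2: 2·0 + 1·0 + 0·-3 + 0·3 = 0
  col t3: 2·-1 + 1·2 + 0·-1 = 0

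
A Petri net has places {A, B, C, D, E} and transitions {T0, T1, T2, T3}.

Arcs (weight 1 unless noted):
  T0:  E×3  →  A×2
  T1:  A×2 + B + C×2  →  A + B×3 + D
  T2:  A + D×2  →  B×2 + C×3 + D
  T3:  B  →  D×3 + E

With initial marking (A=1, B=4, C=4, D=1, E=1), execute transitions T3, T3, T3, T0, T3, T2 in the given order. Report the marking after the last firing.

(A=2, B=2, C=7, D=12, E=2)

step 1: fire T3:  (A=1, B=4, C=4, D=1, E=1) → (A=1, B=3, C=4, D=4, E=2)
step 2: fire T3:  (A=1, B=3, C=4, D=4, E=2) → (A=1, B=2, C=4, D=7, E=3)
step 3: fire T3:  (A=1, B=2, C=4, D=7, E=3) → (A=1, B=1, C=4, D=10, E=4)
step 4: fire T0:  (A=1, B=1, C=4, D=10, E=4) → (A=3, B=1, C=4, D=10, E=1)
step 5: fire T3:  (A=3, B=1, C=4, D=10, E=1) → (A=3, B=0, C=4, D=13, E=2)
step 6: fire T2:  (A=3, B=0, C=4, D=13, E=2) → (A=2, B=2, C=7, D=12, E=2)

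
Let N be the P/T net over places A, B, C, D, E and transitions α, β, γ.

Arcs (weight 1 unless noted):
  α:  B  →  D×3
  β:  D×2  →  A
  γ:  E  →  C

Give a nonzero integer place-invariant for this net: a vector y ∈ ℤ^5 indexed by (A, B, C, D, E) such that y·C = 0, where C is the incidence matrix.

y = (A:2, B:3, C:0, D:1, E:0)

Incidence matrix C (rows=places, cols=transitions):
        α    β    γ
    A   0    1    0
    B  -1    0    0
    C   0    0    1
    D   3   -2    0
    E   0    0   -1

Candidate y = [2, 3, 0, 1, 0]; check y·C column-wise:
  col α: 2·0 + 3·-1 + 1·3 = 0
  col β: 2·1 + 3·0 + 1·-2 = 0
  col γ: 2·0 + 3·0 + 0·1 + 1·0 + 0·-1 = 0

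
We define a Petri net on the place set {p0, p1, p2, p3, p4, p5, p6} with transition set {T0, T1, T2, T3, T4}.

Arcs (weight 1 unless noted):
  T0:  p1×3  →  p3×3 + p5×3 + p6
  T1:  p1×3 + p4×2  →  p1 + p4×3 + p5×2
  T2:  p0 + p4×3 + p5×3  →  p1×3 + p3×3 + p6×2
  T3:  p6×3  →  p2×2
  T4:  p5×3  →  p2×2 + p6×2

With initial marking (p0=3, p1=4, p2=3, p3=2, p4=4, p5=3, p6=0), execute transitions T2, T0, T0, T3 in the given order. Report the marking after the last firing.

(p0=2, p1=1, p2=5, p3=11, p4=1, p5=6, p6=1)

step 1: fire T2:  (p0=3, p1=4, p2=3, p3=2, p4=4, p5=3, p6=0) → (p0=2, p1=7, p2=3, p3=5, p4=1, p5=0, p6=2)
step 2: fire T0:  (p0=2, p1=7, p2=3, p3=5, p4=1, p5=0, p6=2) → (p0=2, p1=4, p2=3, p3=8, p4=1, p5=3, p6=3)
step 3: fire T0:  (p0=2, p1=4, p2=3, p3=8, p4=1, p5=3, p6=3) → (p0=2, p1=1, p2=3, p3=11, p4=1, p5=6, p6=4)
step 4: fire T3:  (p0=2, p1=1, p2=3, p3=11, p4=1, p5=6, p6=4) → (p0=2, p1=1, p2=5, p3=11, p4=1, p5=6, p6=1)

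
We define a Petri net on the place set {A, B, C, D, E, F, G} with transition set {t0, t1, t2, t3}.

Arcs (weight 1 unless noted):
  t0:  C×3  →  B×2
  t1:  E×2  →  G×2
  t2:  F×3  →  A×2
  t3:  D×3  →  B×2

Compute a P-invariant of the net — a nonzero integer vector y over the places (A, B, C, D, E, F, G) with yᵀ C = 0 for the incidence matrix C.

y = (A:0, B:3, C:2, D:2, E:0, F:0, G:0)

Incidence matrix C (rows=places, cols=transitions):
       t0   t1   t2   t3
    A   0    0    2    0
    B   2    0    0    2
    C  -3    0    0    0
    D   0    0    0   -3
    E   0   -2    0    0
    F   0    0   -3    0
    G   0    2    0    0

Candidate y = [0, 3, 2, 2, 0, 0, 0]; check y·C column-wise:
  col t0: 3·2 + 2·-3 + 2·0 = 0
  col t1: 3·0 + 2·0 + 2·0 + 0·-2 + 0·2 = 0
  col t2: 0·2 + 3·0 + 2·0 + 2·0 + 0·-3 = 0
  col t3: 3·2 + 2·0 + 2·-3 = 0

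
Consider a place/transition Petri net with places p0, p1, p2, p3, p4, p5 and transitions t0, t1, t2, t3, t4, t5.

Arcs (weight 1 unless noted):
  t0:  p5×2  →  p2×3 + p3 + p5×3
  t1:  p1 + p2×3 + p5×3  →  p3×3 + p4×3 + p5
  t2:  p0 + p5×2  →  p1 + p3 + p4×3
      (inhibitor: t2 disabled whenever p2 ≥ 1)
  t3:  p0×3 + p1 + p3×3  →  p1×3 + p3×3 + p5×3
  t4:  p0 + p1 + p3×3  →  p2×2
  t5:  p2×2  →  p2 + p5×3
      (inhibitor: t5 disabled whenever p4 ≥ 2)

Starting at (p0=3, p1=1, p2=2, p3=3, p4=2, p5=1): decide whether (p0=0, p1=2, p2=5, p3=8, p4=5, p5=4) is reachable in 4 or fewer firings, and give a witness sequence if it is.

step 1: fire t3:  (p0=3, p1=1, p2=2, p3=3, p4=2, p5=1) → (p0=0, p1=3, p2=2, p3=3, p4=2, p5=4)
step 2: fire t0:  (p0=0, p1=3, p2=2, p3=3, p4=2, p5=4) → (p0=0, p1=3, p2=5, p3=4, p4=2, p5=5)
step 3: fire t0:  (p0=0, p1=3, p2=5, p3=4, p4=2, p5=5) → (p0=0, p1=3, p2=8, p3=5, p4=2, p5=6)
step 4: fire t1:  (p0=0, p1=3, p2=8, p3=5, p4=2, p5=6) → (p0=0, p1=2, p2=5, p3=8, p4=5, p5=4)

YES — reachable via ⟨t3, t0, t0, t1⟩ (4 firings)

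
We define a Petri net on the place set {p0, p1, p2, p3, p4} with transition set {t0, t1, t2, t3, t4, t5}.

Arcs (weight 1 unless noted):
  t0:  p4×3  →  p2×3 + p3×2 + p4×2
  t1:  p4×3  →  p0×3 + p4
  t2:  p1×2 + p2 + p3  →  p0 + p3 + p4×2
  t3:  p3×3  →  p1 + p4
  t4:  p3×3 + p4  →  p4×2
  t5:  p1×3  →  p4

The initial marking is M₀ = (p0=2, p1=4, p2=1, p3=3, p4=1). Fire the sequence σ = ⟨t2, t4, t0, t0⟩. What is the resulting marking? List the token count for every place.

step 1: fire t2:  (p0=2, p1=4, p2=1, p3=3, p4=1) → (p0=3, p1=2, p2=0, p3=3, p4=3)
step 2: fire t4:  (p0=3, p1=2, p2=0, p3=3, p4=3) → (p0=3, p1=2, p2=0, p3=0, p4=4)
step 3: fire t0:  (p0=3, p1=2, p2=0, p3=0, p4=4) → (p0=3, p1=2, p2=3, p3=2, p4=3)
step 4: fire t0:  (p0=3, p1=2, p2=3, p3=2, p4=3) → (p0=3, p1=2, p2=6, p3=4, p4=2)

(p0=3, p1=2, p2=6, p3=4, p4=2)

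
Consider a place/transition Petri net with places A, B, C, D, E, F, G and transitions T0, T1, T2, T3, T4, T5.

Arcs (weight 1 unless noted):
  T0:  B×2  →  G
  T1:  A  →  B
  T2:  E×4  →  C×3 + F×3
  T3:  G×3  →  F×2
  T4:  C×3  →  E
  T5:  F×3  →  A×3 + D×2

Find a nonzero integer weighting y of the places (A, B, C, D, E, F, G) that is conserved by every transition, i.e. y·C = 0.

y = (A:1, B:1, C:1, D:3, E:3, F:3, G:2)

Incidence matrix C (rows=places, cols=transitions):
       T0   T1   T2   T3   T4   T5
    A   0   -1    0    0    0    3
    B  -2    1    0    0    0    0
    C   0    0    3    0   -3    0
    D   0    0    0    0    0    2
    E   0    0   -4    0    1    0
    F   0    0    3    2    0   -3
    G   1    0    0   -3    0    0

Candidate y = [1, 1, 1, 3, 3, 3, 2]; check y·C column-wise:
  col T0: 1·0 + 1·-2 + 1·0 + 3·0 + 3·0 + 3·0 + 2·1 = 0
  col T1: 1·-1 + 1·1 + 1·0 + 3·0 + 3·0 + 3·0 + 2·0 = 0
  col T2: 1·0 + 1·0 + 1·3 + 3·0 + 3·-4 + 3·3 + 2·0 = 0
  col T3: 1·0 + 1·0 + 1·0 + 3·0 + 3·0 + 3·2 + 2·-3 = 0
  col T4: 1·0 + 1·0 + 1·-3 + 3·0 + 3·1 + 3·0 + 2·0 = 0
  col T5: 1·3 + 1·0 + 1·0 + 3·2 + 3·0 + 3·-3 + 2·0 = 0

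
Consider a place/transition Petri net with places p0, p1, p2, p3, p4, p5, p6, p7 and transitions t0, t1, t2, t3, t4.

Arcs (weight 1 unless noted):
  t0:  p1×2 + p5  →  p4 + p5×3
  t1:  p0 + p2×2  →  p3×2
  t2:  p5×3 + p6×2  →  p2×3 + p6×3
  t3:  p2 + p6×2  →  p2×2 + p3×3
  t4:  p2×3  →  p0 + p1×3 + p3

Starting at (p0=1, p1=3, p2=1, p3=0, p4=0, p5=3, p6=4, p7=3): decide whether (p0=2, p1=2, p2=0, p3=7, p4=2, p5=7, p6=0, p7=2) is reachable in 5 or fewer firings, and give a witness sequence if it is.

depth 0: 1 marking
depth 1: 4 markings reached so far
depth 2: 11 markings reached so far
depth 3: 21 markings reached so far
depth 4: 30 markings reached so far
depth 5: 39 markings reached so far
target is not among the 39 markings reachable within 5 steps

NO — not reachable within 5 firings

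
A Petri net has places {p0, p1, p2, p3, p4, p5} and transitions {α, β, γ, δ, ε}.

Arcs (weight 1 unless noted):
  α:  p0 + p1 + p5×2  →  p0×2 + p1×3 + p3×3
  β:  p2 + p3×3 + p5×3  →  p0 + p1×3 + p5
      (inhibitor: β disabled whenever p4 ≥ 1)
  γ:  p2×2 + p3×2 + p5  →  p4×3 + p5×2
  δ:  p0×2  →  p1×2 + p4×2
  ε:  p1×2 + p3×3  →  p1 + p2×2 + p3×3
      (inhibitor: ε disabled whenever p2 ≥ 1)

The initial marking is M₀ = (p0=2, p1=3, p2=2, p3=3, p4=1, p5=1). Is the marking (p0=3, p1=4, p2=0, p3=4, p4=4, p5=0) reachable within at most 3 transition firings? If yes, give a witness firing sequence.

depth 0: 1 marking
depth 1: 3 markings reached so far
depth 2: 5 markings reached so far
depth 3: 7 markings reached so far
target is not among the 7 markings reachable within 3 steps

NO — not reachable within 3 firings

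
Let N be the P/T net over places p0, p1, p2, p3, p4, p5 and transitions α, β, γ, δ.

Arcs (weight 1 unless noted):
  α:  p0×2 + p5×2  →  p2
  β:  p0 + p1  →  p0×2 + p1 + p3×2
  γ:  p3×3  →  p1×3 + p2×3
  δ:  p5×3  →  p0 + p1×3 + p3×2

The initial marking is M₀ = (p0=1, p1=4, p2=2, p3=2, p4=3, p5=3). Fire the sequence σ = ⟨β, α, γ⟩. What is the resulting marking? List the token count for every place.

step 1: fire β:  (p0=1, p1=4, p2=2, p3=2, p4=3, p5=3) → (p0=2, p1=4, p2=2, p3=4, p4=3, p5=3)
step 2: fire α:  (p0=2, p1=4, p2=2, p3=4, p4=3, p5=3) → (p0=0, p1=4, p2=3, p3=4, p4=3, p5=1)
step 3: fire γ:  (p0=0, p1=4, p2=3, p3=4, p4=3, p5=1) → (p0=0, p1=7, p2=6, p3=1, p4=3, p5=1)

(p0=0, p1=7, p2=6, p3=1, p4=3, p5=1)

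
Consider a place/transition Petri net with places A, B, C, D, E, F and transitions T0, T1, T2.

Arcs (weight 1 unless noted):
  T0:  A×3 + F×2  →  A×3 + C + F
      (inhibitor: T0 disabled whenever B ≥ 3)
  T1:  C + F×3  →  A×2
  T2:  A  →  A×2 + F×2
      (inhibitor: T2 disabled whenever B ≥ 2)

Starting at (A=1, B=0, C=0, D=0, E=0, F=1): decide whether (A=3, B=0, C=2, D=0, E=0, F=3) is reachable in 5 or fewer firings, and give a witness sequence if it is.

YES — reachable via ⟨T2, T2, T0, T0⟩ (4 firings)

step 1: fire T2:  (A=1, B=0, C=0, D=0, E=0, F=1) → (A=2, B=0, C=0, D=0, E=0, F=3)
step 2: fire T2:  (A=2, B=0, C=0, D=0, E=0, F=3) → (A=3, B=0, C=0, D=0, E=0, F=5)
step 3: fire T0:  (A=3, B=0, C=0, D=0, E=0, F=5) → (A=3, B=0, C=1, D=0, E=0, F=4)
step 4: fire T0:  (A=3, B=0, C=1, D=0, E=0, F=4) → (A=3, B=0, C=2, D=0, E=0, F=3)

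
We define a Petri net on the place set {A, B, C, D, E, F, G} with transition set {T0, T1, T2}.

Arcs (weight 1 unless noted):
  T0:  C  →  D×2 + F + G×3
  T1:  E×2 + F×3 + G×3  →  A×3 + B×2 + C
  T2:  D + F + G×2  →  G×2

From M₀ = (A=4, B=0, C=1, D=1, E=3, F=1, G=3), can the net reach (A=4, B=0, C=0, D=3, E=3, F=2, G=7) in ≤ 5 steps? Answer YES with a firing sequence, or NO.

NO — not reachable within 5 firings

depth 0: 1 marking
depth 1: 3 markings reached so far
depth 2: 4 markings reached so far
depth 3: 5 markings reached so far
depth 4: 5 markings reached so far
(frontier empty at depth 4; search complete)
target is not among the 5 markings reachable within 5 steps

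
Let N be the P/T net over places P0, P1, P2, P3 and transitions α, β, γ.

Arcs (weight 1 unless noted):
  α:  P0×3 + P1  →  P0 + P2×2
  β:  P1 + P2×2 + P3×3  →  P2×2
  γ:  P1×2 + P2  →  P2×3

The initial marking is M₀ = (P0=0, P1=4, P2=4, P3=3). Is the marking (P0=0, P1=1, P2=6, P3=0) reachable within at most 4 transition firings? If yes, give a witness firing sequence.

YES — reachable via ⟨β, γ⟩ (2 firings)

step 1: fire β:  (P0=0, P1=4, P2=4, P3=3) → (P0=0, P1=3, P2=4, P3=0)
step 2: fire γ:  (P0=0, P1=3, P2=4, P3=0) → (P0=0, P1=1, P2=6, P3=0)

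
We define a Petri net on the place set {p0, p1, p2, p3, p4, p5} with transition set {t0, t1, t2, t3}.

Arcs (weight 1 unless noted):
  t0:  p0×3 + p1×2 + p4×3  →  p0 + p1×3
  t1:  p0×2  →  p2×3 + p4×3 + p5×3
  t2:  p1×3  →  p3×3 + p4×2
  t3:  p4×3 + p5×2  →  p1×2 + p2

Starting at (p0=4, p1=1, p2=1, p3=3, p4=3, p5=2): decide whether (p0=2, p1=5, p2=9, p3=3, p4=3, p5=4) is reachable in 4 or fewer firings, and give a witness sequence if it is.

NO — not reachable within 4 firings

depth 0: 1 marking
depth 1: 3 markings reached so far
depth 2: 6 markings reached so far
depth 3: 9 markings reached so far
depth 4: 12 markings reached so far
target is not among the 12 markings reachable within 4 steps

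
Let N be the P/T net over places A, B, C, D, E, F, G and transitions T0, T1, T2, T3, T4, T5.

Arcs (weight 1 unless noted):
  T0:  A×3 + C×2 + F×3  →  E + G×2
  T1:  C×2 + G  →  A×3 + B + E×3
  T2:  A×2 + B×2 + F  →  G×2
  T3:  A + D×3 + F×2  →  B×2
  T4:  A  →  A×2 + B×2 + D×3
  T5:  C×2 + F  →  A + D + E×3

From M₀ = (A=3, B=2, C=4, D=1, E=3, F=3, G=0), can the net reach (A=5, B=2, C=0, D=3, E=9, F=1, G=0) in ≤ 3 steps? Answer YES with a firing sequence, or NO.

YES — reachable via ⟨T5, T5⟩ (2 firings)

step 1: fire T5:  (A=3, B=2, C=4, D=1, E=3, F=3, G=0) → (A=4, B=2, C=2, D=2, E=6, F=2, G=0)
step 2: fire T5:  (A=4, B=2, C=2, D=2, E=6, F=2, G=0) → (A=5, B=2, C=0, D=3, E=9, F=1, G=0)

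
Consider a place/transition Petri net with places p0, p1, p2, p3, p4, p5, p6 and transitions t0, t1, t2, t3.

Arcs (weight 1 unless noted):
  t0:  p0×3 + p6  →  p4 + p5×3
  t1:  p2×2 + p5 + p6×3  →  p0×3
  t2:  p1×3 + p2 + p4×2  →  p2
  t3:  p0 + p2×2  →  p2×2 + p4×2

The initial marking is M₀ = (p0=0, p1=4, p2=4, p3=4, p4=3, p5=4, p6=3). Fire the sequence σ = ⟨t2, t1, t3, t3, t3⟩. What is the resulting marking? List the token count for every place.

step 1: fire t2:  (p0=0, p1=4, p2=4, p3=4, p4=3, p5=4, p6=3) → (p0=0, p1=1, p2=4, p3=4, p4=1, p5=4, p6=3)
step 2: fire t1:  (p0=0, p1=1, p2=4, p3=4, p4=1, p5=4, p6=3) → (p0=3, p1=1, p2=2, p3=4, p4=1, p5=3, p6=0)
step 3: fire t3:  (p0=3, p1=1, p2=2, p3=4, p4=1, p5=3, p6=0) → (p0=2, p1=1, p2=2, p3=4, p4=3, p5=3, p6=0)
step 4: fire t3:  (p0=2, p1=1, p2=2, p3=4, p4=3, p5=3, p6=0) → (p0=1, p1=1, p2=2, p3=4, p4=5, p5=3, p6=0)
step 5: fire t3:  (p0=1, p1=1, p2=2, p3=4, p4=5, p5=3, p6=0) → (p0=0, p1=1, p2=2, p3=4, p4=7, p5=3, p6=0)

(p0=0, p1=1, p2=2, p3=4, p4=7, p5=3, p6=0)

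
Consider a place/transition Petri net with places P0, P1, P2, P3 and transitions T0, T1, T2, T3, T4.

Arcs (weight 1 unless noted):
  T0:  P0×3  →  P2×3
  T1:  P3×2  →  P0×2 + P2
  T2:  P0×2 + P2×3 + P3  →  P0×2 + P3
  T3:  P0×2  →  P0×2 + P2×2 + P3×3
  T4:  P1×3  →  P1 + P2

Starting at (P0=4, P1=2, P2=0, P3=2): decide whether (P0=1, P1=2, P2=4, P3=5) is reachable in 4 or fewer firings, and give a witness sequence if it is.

NO — not reachable within 4 firings

depth 0: 1 marking
depth 1: 4 markings reached so far
depth 2: 8 markings reached so far
depth 3: 16 markings reached so far
depth 4: 28 markings reached so far
target is not among the 28 markings reachable within 4 steps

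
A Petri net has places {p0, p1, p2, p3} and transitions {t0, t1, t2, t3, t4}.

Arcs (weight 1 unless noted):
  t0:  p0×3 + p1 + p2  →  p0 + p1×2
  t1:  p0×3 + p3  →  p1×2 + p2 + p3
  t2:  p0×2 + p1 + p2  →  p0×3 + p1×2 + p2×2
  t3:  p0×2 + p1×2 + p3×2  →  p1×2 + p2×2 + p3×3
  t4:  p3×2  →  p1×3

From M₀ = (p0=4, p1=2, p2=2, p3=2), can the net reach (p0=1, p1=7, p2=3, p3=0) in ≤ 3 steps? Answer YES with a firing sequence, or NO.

YES — reachable via ⟨t1, t4⟩ (2 firings)

step 1: fire t1:  (p0=4, p1=2, p2=2, p3=2) → (p0=1, p1=4, p2=3, p3=2)
step 2: fire t4:  (p0=1, p1=4, p2=3, p3=2) → (p0=1, p1=7, p2=3, p3=0)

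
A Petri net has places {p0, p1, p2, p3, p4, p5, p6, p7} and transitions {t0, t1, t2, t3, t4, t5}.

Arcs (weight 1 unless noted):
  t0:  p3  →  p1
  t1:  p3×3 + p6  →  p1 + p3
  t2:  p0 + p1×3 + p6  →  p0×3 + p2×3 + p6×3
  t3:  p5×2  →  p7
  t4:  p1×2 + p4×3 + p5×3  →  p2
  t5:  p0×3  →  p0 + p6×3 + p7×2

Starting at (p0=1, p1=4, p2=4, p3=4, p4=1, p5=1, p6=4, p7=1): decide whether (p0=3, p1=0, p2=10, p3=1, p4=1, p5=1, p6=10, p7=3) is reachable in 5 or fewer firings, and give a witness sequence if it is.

step 1: fire t0:  (p0=1, p1=4, p2=4, p3=4, p4=1, p5=1, p6=4, p7=1) → (p0=1, p1=5, p2=4, p3=3, p4=1, p5=1, p6=4, p7=1)
step 2: fire t1:  (p0=1, p1=5, p2=4, p3=3, p4=1, p5=1, p6=4, p7=1) → (p0=1, p1=6, p2=4, p3=1, p4=1, p5=1, p6=3, p7=1)
step 3: fire t2:  (p0=1, p1=6, p2=4, p3=1, p4=1, p5=1, p6=3, p7=1) → (p0=3, p1=3, p2=7, p3=1, p4=1, p5=1, p6=5, p7=1)
step 4: fire t2:  (p0=3, p1=3, p2=7, p3=1, p4=1, p5=1, p6=5, p7=1) → (p0=5, p1=0, p2=10, p3=1, p4=1, p5=1, p6=7, p7=1)
step 5: fire t5:  (p0=5, p1=0, p2=10, p3=1, p4=1, p5=1, p6=7, p7=1) → (p0=3, p1=0, p2=10, p3=1, p4=1, p5=1, p6=10, p7=3)

YES — reachable via ⟨t0, t1, t2, t2, t5⟩ (5 firings)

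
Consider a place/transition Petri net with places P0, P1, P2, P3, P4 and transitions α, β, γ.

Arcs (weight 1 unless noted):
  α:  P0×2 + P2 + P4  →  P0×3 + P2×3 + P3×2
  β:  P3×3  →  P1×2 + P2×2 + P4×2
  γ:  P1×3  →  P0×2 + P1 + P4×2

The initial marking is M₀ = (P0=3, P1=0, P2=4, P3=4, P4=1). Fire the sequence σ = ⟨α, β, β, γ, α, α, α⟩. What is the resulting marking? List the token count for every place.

(P0=9, P1=2, P2=16, P3=6, P4=3)

step 1: fire α:  (P0=3, P1=0, P2=4, P3=4, P4=1) → (P0=4, P1=0, P2=6, P3=6, P4=0)
step 2: fire β:  (P0=4, P1=0, P2=6, P3=6, P4=0) → (P0=4, P1=2, P2=8, P3=3, P4=2)
step 3: fire β:  (P0=4, P1=2, P2=8, P3=3, P4=2) → (P0=4, P1=4, P2=10, P3=0, P4=4)
step 4: fire γ:  (P0=4, P1=4, P2=10, P3=0, P4=4) → (P0=6, P1=2, P2=10, P3=0, P4=6)
step 5: fire α:  (P0=6, P1=2, P2=10, P3=0, P4=6) → (P0=7, P1=2, P2=12, P3=2, P4=5)
step 6: fire α:  (P0=7, P1=2, P2=12, P3=2, P4=5) → (P0=8, P1=2, P2=14, P3=4, P4=4)
step 7: fire α:  (P0=8, P1=2, P2=14, P3=4, P4=4) → (P0=9, P1=2, P2=16, P3=6, P4=3)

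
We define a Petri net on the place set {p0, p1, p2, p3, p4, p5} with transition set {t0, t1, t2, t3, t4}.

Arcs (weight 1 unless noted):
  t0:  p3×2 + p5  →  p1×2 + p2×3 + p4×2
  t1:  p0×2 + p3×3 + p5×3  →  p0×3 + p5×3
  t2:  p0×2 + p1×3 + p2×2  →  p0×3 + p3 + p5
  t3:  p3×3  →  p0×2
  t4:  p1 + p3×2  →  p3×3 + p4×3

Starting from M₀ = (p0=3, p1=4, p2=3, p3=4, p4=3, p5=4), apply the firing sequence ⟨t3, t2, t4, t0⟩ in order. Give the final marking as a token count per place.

(p0=6, p1=2, p2=4, p3=1, p4=8, p5=4)

step 1: fire t3:  (p0=3, p1=4, p2=3, p3=4, p4=3, p5=4) → (p0=5, p1=4, p2=3, p3=1, p4=3, p5=4)
step 2: fire t2:  (p0=5, p1=4, p2=3, p3=1, p4=3, p5=4) → (p0=6, p1=1, p2=1, p3=2, p4=3, p5=5)
step 3: fire t4:  (p0=6, p1=1, p2=1, p3=2, p4=3, p5=5) → (p0=6, p1=0, p2=1, p3=3, p4=6, p5=5)
step 4: fire t0:  (p0=6, p1=0, p2=1, p3=3, p4=6, p5=5) → (p0=6, p1=2, p2=4, p3=1, p4=8, p5=4)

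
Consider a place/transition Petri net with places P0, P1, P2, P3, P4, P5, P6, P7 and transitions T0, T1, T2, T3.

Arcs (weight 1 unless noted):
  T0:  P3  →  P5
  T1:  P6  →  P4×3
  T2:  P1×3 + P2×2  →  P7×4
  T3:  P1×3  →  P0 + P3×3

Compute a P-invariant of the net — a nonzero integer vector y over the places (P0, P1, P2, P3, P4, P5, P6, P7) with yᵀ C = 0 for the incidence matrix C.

Incidence matrix C (rows=places, cols=transitions):
       T0   T1   T2   T3
   P0   0    0    0    1
   P1   0    0   -3   -3
   P2   0    0   -2    0
   P3  -1    0    0    3
   P4   0    3    0    0
   P5   1    0    0    0
   P6   0   -1    0    0
   P7   0    0    4    0

Candidate y = [6, 2, -3, 0, 0, 0, 0, 0]; check y·C column-wise:
  col T0: 6·0 + 2·0 + -3·0 + 0·-1 + 0·1 = 0
  col T1: 6·0 + 2·0 + -3·0 + 0·3 + 0·-1 = 0
  col T2: 6·0 + 2·-3 + -3·-2 + 0·4 = 0
  col T3: 6·1 + 2·-3 + -3·0 + 0·3 = 0

y = (P0:6, P1:2, P2:-3, P3:0, P4:0, P5:0, P6:0, P7:0)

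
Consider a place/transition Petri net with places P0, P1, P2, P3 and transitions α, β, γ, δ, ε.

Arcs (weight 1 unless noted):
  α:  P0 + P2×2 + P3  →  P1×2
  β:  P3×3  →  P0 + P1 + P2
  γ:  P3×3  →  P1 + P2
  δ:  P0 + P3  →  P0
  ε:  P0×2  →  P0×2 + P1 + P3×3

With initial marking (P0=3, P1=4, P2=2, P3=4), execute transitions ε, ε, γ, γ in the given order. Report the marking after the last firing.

(P0=3, P1=8, P2=4, P3=4)

step 1: fire ε:  (P0=3, P1=4, P2=2, P3=4) → (P0=3, P1=5, P2=2, P3=7)
step 2: fire ε:  (P0=3, P1=5, P2=2, P3=7) → (P0=3, P1=6, P2=2, P3=10)
step 3: fire γ:  (P0=3, P1=6, P2=2, P3=10) → (P0=3, P1=7, P2=3, P3=7)
step 4: fire γ:  (P0=3, P1=7, P2=3, P3=7) → (P0=3, P1=8, P2=4, P3=4)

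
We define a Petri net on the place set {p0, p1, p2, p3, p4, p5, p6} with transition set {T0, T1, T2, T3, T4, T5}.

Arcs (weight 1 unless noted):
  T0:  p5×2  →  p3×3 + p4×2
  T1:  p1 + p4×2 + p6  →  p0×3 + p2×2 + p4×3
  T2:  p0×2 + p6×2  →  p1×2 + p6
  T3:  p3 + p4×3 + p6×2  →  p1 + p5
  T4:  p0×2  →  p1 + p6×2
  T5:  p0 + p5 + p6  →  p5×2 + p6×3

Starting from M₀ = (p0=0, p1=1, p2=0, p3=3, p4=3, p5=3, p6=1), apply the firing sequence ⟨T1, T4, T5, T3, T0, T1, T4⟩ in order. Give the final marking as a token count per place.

(p0=1, p1=2, p2=4, p3=5, p4=4, p5=3, p6=3)

step 1: fire T1:  (p0=0, p1=1, p2=0, p3=3, p4=3, p5=3, p6=1) → (p0=3, p1=0, p2=2, p3=3, p4=4, p5=3, p6=0)
step 2: fire T4:  (p0=3, p1=0, p2=2, p3=3, p4=4, p5=3, p6=0) → (p0=1, p1=1, p2=2, p3=3, p4=4, p5=3, p6=2)
step 3: fire T5:  (p0=1, p1=1, p2=2, p3=3, p4=4, p5=3, p6=2) → (p0=0, p1=1, p2=2, p3=3, p4=4, p5=4, p6=4)
step 4: fire T3:  (p0=0, p1=1, p2=2, p3=3, p4=4, p5=4, p6=4) → (p0=0, p1=2, p2=2, p3=2, p4=1, p5=5, p6=2)
step 5: fire T0:  (p0=0, p1=2, p2=2, p3=2, p4=1, p5=5, p6=2) → (p0=0, p1=2, p2=2, p3=5, p4=3, p5=3, p6=2)
step 6: fire T1:  (p0=0, p1=2, p2=2, p3=5, p4=3, p5=3, p6=2) → (p0=3, p1=1, p2=4, p3=5, p4=4, p5=3, p6=1)
step 7: fire T4:  (p0=3, p1=1, p2=4, p3=5, p4=4, p5=3, p6=1) → (p0=1, p1=2, p2=4, p3=5, p4=4, p5=3, p6=3)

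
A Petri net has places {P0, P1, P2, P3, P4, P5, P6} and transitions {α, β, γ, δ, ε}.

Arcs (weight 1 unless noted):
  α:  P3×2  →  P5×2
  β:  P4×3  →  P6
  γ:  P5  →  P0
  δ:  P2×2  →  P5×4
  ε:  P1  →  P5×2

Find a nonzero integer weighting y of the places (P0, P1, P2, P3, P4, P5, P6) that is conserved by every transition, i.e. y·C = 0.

Incidence matrix C (rows=places, cols=transitions):
        α    β    γ    δ    ε
   P0   0    0    1    0    0
   P1   0    0    0    0   -1
   P2   0    0    0   -2    0
   P3  -2    0    0    0    0
   P4   0   -3    0    0    0
   P5   2    0   -1    4    2
   P6   0    1    0    0    0

Candidate y = [1, 2, 2, 1, 0, 1, 0]; check y·C column-wise:
  col α: 1·0 + 2·0 + 2·0 + 1·-2 + 1·2 = 0
  col β: 1·0 + 2·0 + 2·0 + 1·0 + 0·-3 + 1·0 + 0·1 = 0
  col γ: 1·1 + 2·0 + 2·0 + 1·0 + 1·-1 = 0
  col δ: 1·0 + 2·0 + 2·-2 + 1·0 + 1·4 = 0
  col ε: 1·0 + 2·-1 + 2·0 + 1·0 + 1·2 = 0

y = (P0:1, P1:2, P2:2, P3:1, P4:0, P5:1, P6:0)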